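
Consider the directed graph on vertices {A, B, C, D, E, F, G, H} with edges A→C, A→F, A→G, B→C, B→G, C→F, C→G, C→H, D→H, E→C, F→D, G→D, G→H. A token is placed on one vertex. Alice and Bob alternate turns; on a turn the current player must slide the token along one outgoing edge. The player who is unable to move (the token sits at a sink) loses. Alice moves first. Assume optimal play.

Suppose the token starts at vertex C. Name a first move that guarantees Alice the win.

Move to F.

Work bottom-up. With no move the player to move loses. Otherwise the position is W if at least one move leads to an L position for the opponent, and L if every move leads to a W.
Every edge goes from a vertex to one that appears earlier in the order H, D, G, F, C, B, E, A, so processing vertices in that order labels each vertex after all of its successors.
H: no outgoing edge → L
D: reaches L-position H → W
G: reaches L-position H → W
F: only reaches D(W), which is W → L
C: reaches L-position F → W
B: only reaches C(W), G(W), all W → L
E: only reaches C(W), which is W → L
A: reaches L-position F → W
From C, the L positions reachable in one move are: F, H. Any move reaching one of these is winning.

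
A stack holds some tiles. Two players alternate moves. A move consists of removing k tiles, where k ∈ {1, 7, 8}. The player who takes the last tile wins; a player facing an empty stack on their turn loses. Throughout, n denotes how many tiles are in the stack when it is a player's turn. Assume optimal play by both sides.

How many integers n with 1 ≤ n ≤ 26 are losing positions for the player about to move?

Work bottom-up. With no move the player to move loses. Otherwise the position is W if at least one move leads to an L position for the opponent, and L if every move leads to a W.
n=0: no move → L
n=1: W (go to 0, an L position)
n=2: L (sole option 1(W) is W)
n=3: W (go to 2, an L position)
n=4: L (sole option 3(W) is W)
n=5: W (go to 4, an L position)
n=6: L (sole option 5(W) is W)
n=7: W (go to 6, an L position)
n=8: W (go to 0, an L position)
n=9: W (go to 2, an L position)
n=10: W (go to 2, an L position)
n=11: W (go to 4, an L position)
n=12: W (go to 4, an L position)
n=13: W (go to 6, an L position)
n=14: W (go to 6, an L position)
n=15: L (options 14(W), 8(W), 7(W) are all W)
n=16: W (go to 15, an L position)
n=17: L (options 16(W), 10(W), 9(W) are all W)
n=18: W (go to 17, an L position)
n=19: L (options 18(W), 12(W), 11(W) are all W)
n=20: W (go to 19, an L position)
n=21: L (options 20(W), 14(W), 13(W) are all W)
n=22: W (go to 21, an L position)
n=23: W (go to 15, an L position)
n=24: W (go to 17, an L position)
n=25: W (go to 17, an L position)
n=26: W (go to 19, an L position)
L entries with 1 ≤ n ≤ 26 (n=0 is outside the asked range and is not counted): n = 2, 4, 6, 15, 17, 19, 21; that makes 7.

7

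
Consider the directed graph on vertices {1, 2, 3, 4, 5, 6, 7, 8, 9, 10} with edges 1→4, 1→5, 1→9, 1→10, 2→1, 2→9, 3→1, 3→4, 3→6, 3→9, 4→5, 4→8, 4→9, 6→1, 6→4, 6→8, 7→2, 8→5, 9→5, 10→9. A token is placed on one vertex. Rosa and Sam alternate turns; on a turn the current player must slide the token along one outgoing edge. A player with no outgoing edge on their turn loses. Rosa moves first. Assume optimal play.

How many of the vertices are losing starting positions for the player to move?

4

Positions with no move are L. A position that does have a move is losing for the player to move precisely when every available move leads to a winning position for the opponent. Fill in the labels:
Every edge goes from a vertex to one that appears earlier in the order 5, 8, 9, 4, 10, 1, 6, 3, 2, 7, so processing vertices in that order labels each vertex after all of its successors.
5: no outgoing edge → L
8: W (go to 5, an L position)
9: W (go to 5, an L position)
4: W (go to 5, an L position)
10: L (sole option 9(W) is W)
1: W (go to 10, an L position)
6: L (options 1(W), 4(W), 8(W) are all W)
3: W (go to 6, an L position)
2: L (options 1(W), 9(W) are all W)
7: W (go to 2, an L position)
The L vertices are 2, 5, 6, 10; that is 4 in all.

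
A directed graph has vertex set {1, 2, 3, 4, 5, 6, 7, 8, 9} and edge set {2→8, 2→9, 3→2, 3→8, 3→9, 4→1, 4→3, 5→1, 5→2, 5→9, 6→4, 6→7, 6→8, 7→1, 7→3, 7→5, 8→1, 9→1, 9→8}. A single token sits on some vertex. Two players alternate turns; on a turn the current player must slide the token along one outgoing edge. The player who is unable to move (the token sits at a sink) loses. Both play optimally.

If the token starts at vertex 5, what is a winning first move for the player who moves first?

Build the W/L table. Terminal = L. A non-terminal position is W if it has a move to some L; otherwise it is L.
Every edge goes from a vertex to one that appears earlier in the order 1, 8, 9, 2, 3, 5, 7, 4, 6, so processing vertices in that order labels each vertex after all of its successors.
1: no outgoing edge → L
8: W (go to 1, an L position)
9: W (go to 1, an L position)
2: L (options 9(W), 8(W) are all W)
3: W (go to 2, an L position)
5: W (go to 2, an L position)
7: W (go to 1, an L position)
4: W (go to 1, an L position)
6: L (options 4(W), 7(W), 8(W) are all W)
From 5, the L positions reachable in one move are: 2, 1. Any move reaching one of these is winning.

Move to 2.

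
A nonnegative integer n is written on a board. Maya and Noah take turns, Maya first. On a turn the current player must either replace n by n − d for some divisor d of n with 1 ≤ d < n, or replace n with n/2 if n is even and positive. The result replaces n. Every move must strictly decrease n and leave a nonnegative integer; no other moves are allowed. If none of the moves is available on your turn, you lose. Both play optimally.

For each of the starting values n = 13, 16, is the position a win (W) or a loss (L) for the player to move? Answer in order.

13: L, 16: W

Label each position W (a win for the player to move) or L (a loss). A position with no legal move is L; any other position is W exactly when some move reaches an L, and L when every move reaches a W.
n=0: no move → L
n=1: no move → L
n=2: W (go to 1, an L position)
n=3: L (sole option 2(W) is W)
n=4: W (go to 3, an L position)
n=5: L (sole option 4(W) is W)
n=6: W (go to 3, an L position)
n=7: L (sole option 6(W) is W)
n=8: W (go to 7, an L position)
n=9: L (options 6(W), 8(W) are all W)
n=10: W (go to 5, an L position)
n=11: L (sole option 10(W) is W)
n=12: W (go to 9, an L position)
n=13: L (sole option 12(W) is W)
n=14: W (go to 7, an L position)
n=15: L (options 10(W), 12(W), 14(W) are all W)
n=16: W (go to 15, an L position)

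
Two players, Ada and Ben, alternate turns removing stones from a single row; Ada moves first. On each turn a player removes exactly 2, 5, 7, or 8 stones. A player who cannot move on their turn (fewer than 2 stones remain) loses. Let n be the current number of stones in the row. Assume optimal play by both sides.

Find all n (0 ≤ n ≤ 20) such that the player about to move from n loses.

0, 1, 4, 10, 13, 14

Use the standard recursion: the mover loses at a terminal position; elsewhere, the mover wins exactly when some move hands the opponent an L position.
n=0: no move → L
n=1: no move → L
n=2: reaches L-position 0 → W
n=3: reaches L-position 1 → W
n=4: only reaches 2(W), which is W → L
n=5: reaches L-position 0 → W
n=6: reaches L-position 4 → W
n=7: reaches L-position 0 → W
n=8: reaches L-position 1 → W
n=9: reaches L-position 4 → W
n=10: only reaches 8(W), 5(W), 3(W), 2(W), all W → L
n=11: reaches L-position 4 → W
n=12: reaches L-position 10 → W
n=13: only reaches 11(W), 8(W), 6(W), 5(W), all W → L
n=14: only reaches 12(W), 9(W), 7(W), 6(W), all W → L
n=15: reaches L-position 13 → W
n=16: reaches L-position 14 → W
n=17: reaches L-position 10 → W
n=18: reaches L-position 13 → W
n=19: reaches L-position 14 → W
n=20: reaches L-position 13 → W
The losing starting values of n are exactly the entries labelled L in this table (6 of them).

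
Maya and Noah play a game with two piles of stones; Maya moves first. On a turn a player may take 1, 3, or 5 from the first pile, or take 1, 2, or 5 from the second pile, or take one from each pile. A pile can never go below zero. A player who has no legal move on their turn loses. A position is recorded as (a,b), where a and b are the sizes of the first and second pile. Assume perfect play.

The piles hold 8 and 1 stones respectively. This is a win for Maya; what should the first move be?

Positions with no move are L. A position that does have a move is losing for the player to move precisely when every available move leads to a winning position for the opponent. Fill in the labels:
No move ever increases a pile, so every position that can arise here has a ≤ 8 and b ≤ 1; it is enough to label the cells with 0 ≤ a ≤ 8 and 0 ≤ b ≤ 1.
Every move lowers a or b (never raises either), so fill the grid row by row in increasing a, and left to right within a row: each cell's successors are then already labelled.
      b=0  b=1
a=0:    L    W
a=1:    W    W
a=2:    L    W
a=3:    W    W
a=4:    L    W
a=5:    W    W
a=6:    L    W
a=7:    W    W
a=8:    L    W
Cells with no legal move (terminal, hence L): (0,0).
The remaining L cells, each justified by listing all of its moves:
(2,0): the only move is to (1,0)(W), a W ⇒ L
(4,0): moves to (3,0)(W), (1,0)(W); every one is W ⇒ L
(6,0): moves to (5,0)(W), (3,0)(W), (1,0)(W); every one is W ⇒ L
(8,0): moves to (7,0)(W), (5,0)(W), (3,0)(W); every one is W ⇒ L
Every other cell has at least one move into one of the L cells above, so it is W.
From (8,1), the L positions reachable in one move are: (8,0).

Move to (8,0).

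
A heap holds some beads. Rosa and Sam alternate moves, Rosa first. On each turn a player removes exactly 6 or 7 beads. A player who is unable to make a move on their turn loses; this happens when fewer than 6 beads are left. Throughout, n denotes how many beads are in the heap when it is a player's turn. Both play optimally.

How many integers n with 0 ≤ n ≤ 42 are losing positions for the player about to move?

Label each position W (a win for the player to move) or L (a loss). A position with no legal move is L; any other position is W exactly when some move reaches an L, and L when every move reaches a W.
n=0: no move → L
n=1: no move → L
n=2: no move → L
n=3: no move → L
n=4: no move → L
n=5: no move → L
n=6: W (go to 0, an L position)
n=7: W (go to 1, an L position)
n=8: W (go to 2, an L position)
n=9: W (go to 3, an L position)
n=10: W (go to 4, an L position)
n=11: W (go to 5, an L position)
n=12: W (go to 5, an L position)
n=13: L (options 7(W), 6(W) are all W)
n=14: L (options 8(W), 7(W) are all W)
n=15: L (options 9(W), 8(W) are all W)
n=16: L (options 10(W), 9(W) are all W)
n=17: L (options 11(W), 10(W) are all W)
n=18: L (options 12(W), 11(W) are all W)
n=19: W (go to 13, an L position)
n=20: W (go to 14, an L position)
n=21: W (go to 15, an L position)
n=22: W (go to 16, an L position)
n=23: W (go to 17, an L position)
n=24: W (go to 18, an L position)
n=25: W (go to 18, an L position)
n=26: L (options 20(W), 19(W) are all W)
n=27: L (options 21(W), 20(W) are all W)
n=28: L (options 22(W), 21(W) are all W)
n=29: L (options 23(W), 22(W) are all W)
n=30: L (options 24(W), 23(W) are all W)
n=31: L (options 25(W), 24(W) are all W)
n=32: W (go to 26, an L position)
n=33: W (go to 27, an L position)
n=34: W (go to 28, an L position)
n=35: W (go to 29, an L position)
n=36: W (go to 30, an L position)
n=37: W (go to 31, an L position)
n=38: W (go to 31, an L position)
n=39: L (options 33(W), 32(W) are all W)
n=40: L (options 34(W), 33(W) are all W)
n=41: L (options 35(W), 34(W) are all W)
n=42: L (options 36(W), 35(W) are all W)
L entries with 0 ≤ n ≤ 42: n = 0, 1, 2, 3, 4, 5, 13, 14, 15, 16, 17, 18, 26, 27, 28, 29, 30, 31, 39, 40, 41, 42; that makes 22.

22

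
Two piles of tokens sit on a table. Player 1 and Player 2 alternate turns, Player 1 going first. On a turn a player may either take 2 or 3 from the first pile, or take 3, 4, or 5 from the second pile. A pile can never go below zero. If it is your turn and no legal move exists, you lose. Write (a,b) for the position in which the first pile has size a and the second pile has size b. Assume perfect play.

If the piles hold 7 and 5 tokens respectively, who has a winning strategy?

Player 2 wins.

Positions with no move are L. A position that does have a move is losing for the player to move precisely when every available move leads to a winning position for the opponent. Fill in the labels:
No move ever increases a pile, so every position that can arise here has a ≤ 7 and b ≤ 5; it is enough to label the cells with 0 ≤ a ≤ 7 and 0 ≤ b ≤ 5.
Every move lowers a or b (never raises either), so fill the grid row by row in increasing a, and left to right within a row: each cell's successors are then already labelled.
      b=0  b=1  b=2  b=3  b=4  b=5
a=0:    L    L    L    W    W    W
a=1:    L    L    L    W    W    W
a=2:    W    W    W    L    L    L
a=3:    W    W    W    L    L    L
a=4:    W    W    W    W    W    W
a=5:    L    L    L    W    W    W
a=6:    L    L    L    W    W    W
a=7:    W    W    W    L    L    L
Cells with no legal move (terminal, hence L): (0,0), (0,1), (0,2), (1,0), (1,1), (1,2).
The remaining L cells, each justified by listing all of its moves:
(2,3): L (options (0,3)(W), (2,0)(W) are all W)
(2,4): L (options (0,4)(W), (2,1)(W), (2,0)(W) are all W)
(2,5): L (options (0,5)(W), (2,2)(W), (2,1)(W), (2,0)(W) are all W)
(3,3): L (options (1,3)(W), (0,3)(W), (3,0)(W) are all W)
(3,4): L (options (1,4)(W), (0,4)(W), (3,1)(W), (3,0)(W) are all W)
(3,5): L (options (1,5)(W), (0,5)(W), (3,2)(W), (3,1)(W), (3,0)(W) are all W)
(5,0): L (options (3,0)(W), (2,0)(W) are all W)
(5,1): L (options (3,1)(W), (2,1)(W) are all W)
(5,2): L (options (3,2)(W), (2,2)(W) are all W)
(6,0): L (options (4,0)(W), (3,0)(W) are all W)
(6,1): L (options (4,1)(W), (3,1)(W) are all W)
(6,2): L (options (4,2)(W), (3,2)(W) are all W)
(7,3): L (options (5,3)(W), (4,3)(W), (7,0)(W) are all W)
(7,4): L (options (5,4)(W), (4,4)(W), (7,1)(W), (7,0)(W) are all W)
(7,5): L (options (5,5)(W), (4,5)(W), (7,2)(W), (7,1)(W), (7,0)(W) are all W)
Every other cell has at least one move into one of the L cells above, so it is W.
Every move from (7,5) reaches a W position, so the mover loses.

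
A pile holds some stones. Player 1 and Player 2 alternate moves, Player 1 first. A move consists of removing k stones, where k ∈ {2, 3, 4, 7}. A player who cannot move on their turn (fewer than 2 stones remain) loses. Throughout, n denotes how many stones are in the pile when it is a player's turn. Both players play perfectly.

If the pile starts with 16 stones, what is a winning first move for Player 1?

Build the W/L table. Terminal = L. A non-terminal position is W if it has a move to some L; otherwise it is L.
n=0: no move → L
n=1: no move → L
n=2: →0(L), so W
n=3: →1(L), so W
n=4: →1(L), so W
n=5: →1(L), so W
n=6: →4(W), 3(W), 2(W) — all W, so L
n=7: →0(L), so W
n=8: →6(L), so W
n=9: →6(L), so W
n=10: →6(L), so W
n=11: →9(W), 8(W), 7(W), 4(W) — all W, so L
n=12: →10(W), 9(W), 8(W), 5(W) — all W, so L
n=13: →11(L), so W
n=14: →12(L), so W
n=15: →12(L), so W
n=16: →12(L), so W
From 16, the L positions reachable in one move are: 12.

Remove 4, leaving 12.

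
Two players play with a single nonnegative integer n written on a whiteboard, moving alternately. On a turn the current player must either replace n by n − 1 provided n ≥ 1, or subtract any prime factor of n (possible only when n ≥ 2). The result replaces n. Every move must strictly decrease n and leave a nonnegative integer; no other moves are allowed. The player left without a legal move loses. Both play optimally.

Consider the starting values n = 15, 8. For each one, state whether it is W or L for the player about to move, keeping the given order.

Work bottom-up. With no move the player to move loses. Otherwise the position is W if at least one move leads to an L position for the opponent, and L if every move leads to a W.
n=0: no move → L
n=1: →0(L), so W
n=2: →0(L), so W
n=3: →0(L), so W
n=4: →2(W), 3(W) — all W, so L
n=5: →0(L), so W
n=6: →4(L), so W
n=7: →0(L), so W
n=8: →6(W), 7(W) — all W, so L
n=9: →8(L), so W
n=10: →8(L), so W
n=11: →0(L), so W
n=12: →9(W), 10(W), 11(W) — all W, so L
n=13: →0(L), so W
n=14: →12(L), so W
n=15: →12(L), so W

15: W, 8: L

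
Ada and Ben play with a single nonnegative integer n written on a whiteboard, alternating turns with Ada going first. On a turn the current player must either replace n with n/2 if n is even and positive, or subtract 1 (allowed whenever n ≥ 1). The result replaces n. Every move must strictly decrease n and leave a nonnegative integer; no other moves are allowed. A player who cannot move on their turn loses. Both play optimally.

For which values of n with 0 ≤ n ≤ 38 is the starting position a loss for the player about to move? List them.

0, 2, 5, 7, 9, 11, 13, 15, 17, 19, 21, 23, 25, 27, 29, 31, 33, 35, 37

Compute win/loss labels from the base case upward. A position with no move is L. Any other position is W if it can reach an L in one move, else L.
n=0: no move → L
n=1: →0(L), so W
n=2: →1(W) only, which is W, so L
n=3: →2(L), so W
n=4: →2(L), so W
n=5: →4(W) only, which is W, so L
n=6: →5(L), so W
n=7: →6(W) only, which is W, so L
n=8: →7(L), so W
n=9: →8(W) only, which is W, so L
n=10: →5(L), so W
n=11: →10(W) only, which is W, so L
n=12: →11(L), so W
n=13: →12(W) only, which is W, so L
n=14: →7(L), so W
n=15: →14(W) only, which is W, so L
n=16: →15(L), so W
n=17: →16(W) only, which is W, so L
n=18: →9(L), so W
n=19: →18(W) only, which is W, so L
n=20: →19(L), so W
n=21: →20(W) only, which is W, so L
n=22: →11(L), so W
n=23: →22(W) only, which is W, so L
n=24: →23(L), so W
n=25: →24(W) only, which is W, so L
n=26: →13(L), so W
n=27: →26(W) only, which is W, so L
n=28: →27(L), so W
n=29: →28(W) only, which is W, so L
n=30: →15(L), so W
n=31: →30(W) only, which is W, so L
n=32: →31(L), so W
n=33: →32(W) only, which is W, so L
n=34: →17(L), so W
n=35: →34(W) only, which is W, so L
n=36: →35(L), so W
n=37: →36(W) only, which is W, so L
n=38: →19(L), so W
The losing starting values of n are exactly the entries labelled L in this table (19 of them).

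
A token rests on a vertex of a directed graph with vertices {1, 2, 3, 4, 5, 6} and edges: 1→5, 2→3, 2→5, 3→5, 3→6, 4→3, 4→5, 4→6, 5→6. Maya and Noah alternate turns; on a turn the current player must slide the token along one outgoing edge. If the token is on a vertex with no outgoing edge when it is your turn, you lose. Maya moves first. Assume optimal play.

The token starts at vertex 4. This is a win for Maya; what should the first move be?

Move to 6.

Label each position W (a win for the player to move) or L (a loss). A position with no legal move is L; any other position is W exactly when some move reaches an L, and L when every move reaches a W.
Every edge goes from a vertex to one that appears earlier in the order 6, 5, 3, 1, 2, 4, so processing vertices in that order labels each vertex after all of its successors.
6: no outgoing edge → L
5: can move to 6, which is L ⇒ W
3: can move to 6, which is L ⇒ W
1: the only move is to 5(W), a W ⇒ L
2: moves to 3(W), 5(W); every one is W ⇒ L
4: can move to 6, which is L ⇒ W
From 4, the L positions reachable in one move are: 6.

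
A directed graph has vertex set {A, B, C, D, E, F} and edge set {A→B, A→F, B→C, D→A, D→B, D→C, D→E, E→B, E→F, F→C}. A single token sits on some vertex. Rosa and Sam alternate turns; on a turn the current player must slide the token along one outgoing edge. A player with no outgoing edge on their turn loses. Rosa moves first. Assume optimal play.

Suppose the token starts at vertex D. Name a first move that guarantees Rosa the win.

Classify positions by backward induction: terminal positions (no move available) are L. From any other position, the mover wins iff some move reaches an L.
Every edge goes from a vertex to one that appears earlier in the order C, B, F, E, A, D, so processing vertices in that order labels each vertex after all of its successors.
C: no outgoing edge → L
B: reaches L-position C → W
F: reaches L-position C → W
E: only reaches F(W), B(W), all W → L
A: only reaches F(W), B(W), all W → L
D: reaches L-position A → W
From D, the L positions reachable in one move are: A, E, C. Any move reaching one of these is winning.

Move to A.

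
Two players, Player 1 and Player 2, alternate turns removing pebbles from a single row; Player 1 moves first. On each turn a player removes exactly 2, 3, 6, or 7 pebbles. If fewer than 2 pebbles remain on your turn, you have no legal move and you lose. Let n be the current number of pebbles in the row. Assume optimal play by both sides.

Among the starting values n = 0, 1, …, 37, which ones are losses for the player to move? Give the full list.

0, 1, 5, 9, 10, 14, 18, 19, 23, 27, 28, 32, 36, 37

Compute win/loss labels from the base case upward. A position with no move is L. Any other position is W if it can reach an L in one move, else L.
n=0: no move → L
n=1: no move → L
n=2: W (go to 0, an L position)
n=3: W (go to 1, an L position)
n=4: W (go to 1, an L position)
n=5: L (options 3(W), 2(W) are all W)
n=6: W (go to 0, an L position)
n=7: W (go to 5, an L position)
n=8: W (go to 5, an L position)
n=9: L (options 7(W), 6(W), 3(W), 2(W) are all W)
n=10: L (options 8(W), 7(W), 4(W), 3(W) are all W)
n=11: W (go to 9, an L position)
n=12: W (go to 10, an L position)
n=13: W (go to 10, an L position)
n=14: L (options 12(W), 11(W), 8(W), 7(W) are all W)
n=15: W (go to 9, an L position)
n=16: W (go to 14, an L position)
n=17: W (go to 14, an L position)
n=18: L (options 16(W), 15(W), 12(W), 11(W) are all W)
n=19: L (options 17(W), 16(W), 13(W), 12(W) are all W)
n=20: W (go to 18, an L position)
n=21: W (go to 19, an L position)
n=22: W (go to 19, an L position)
n=23: L (options 21(W), 20(W), 17(W), 16(W) are all W)
n=24: W (go to 18, an L position)
n=25: W (go to 23, an L position)
n=26: W (go to 23, an L position)
n=27: L (options 25(W), 24(W), 21(W), 20(W) are all W)
n=28: L (options 26(W), 25(W), 22(W), 21(W) are all W)
n=29: W (go to 27, an L position)
n=30: W (go to 28, an L position)
n=31: W (go to 28, an L position)
n=32: L (options 30(W), 29(W), 26(W), 25(W) are all W)
n=33: W (go to 27, an L position)
n=34: W (go to 32, an L position)
n=35: W (go to 32, an L position)
n=36: L (options 34(W), 33(W), 30(W), 29(W) are all W)
n=37: L (options 35(W), 34(W), 31(W), 30(W) are all W)
Reading off the rows marked L gives the requested list; there are 14 such values of n.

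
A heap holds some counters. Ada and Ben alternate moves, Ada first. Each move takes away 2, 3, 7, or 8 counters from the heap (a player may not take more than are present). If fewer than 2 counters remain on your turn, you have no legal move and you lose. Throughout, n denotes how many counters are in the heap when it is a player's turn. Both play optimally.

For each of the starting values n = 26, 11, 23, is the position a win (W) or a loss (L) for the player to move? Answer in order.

Build the W/L table. Terminal = L. A non-terminal position is W if it has a move to some L; otherwise it is L.
n=0: no move → L
n=1: no move → L
n=2: reaches L-position 0 → W
n=3: reaches L-position 1 → W
n=4: reaches L-position 1 → W
n=5: only reaches 3(W), 2(W), all W → L
n=6: only reaches 4(W), 3(W), all W → L
n=7: reaches L-position 5 → W
n=8: reaches L-position 6 → W
n=9: reaches L-position 6 → W
n=10: only reaches 8(W), 7(W), 3(W), 2(W), all W → L
n=11: only reaches 9(W), 8(W), 4(W), 3(W), all W → L
n=12: reaches L-position 10 → W
n=13: reaches L-position 11 → W
n=14: reaches L-position 11 → W
n=15: only reaches 13(W), 12(W), 8(W), 7(W), all W → L
n=16: only reaches 14(W), 13(W), 9(W), 8(W), all W → L
n=17: reaches L-position 15 → W
n=18: reaches L-position 16 → W
n=19: reaches L-position 16 → W
n=20: only reaches 18(W), 17(W), 13(W), 12(W), all W → L
n=21: only reaches 19(W), 18(W), 14(W), 13(W), all W → L
n=22: reaches L-position 20 → W
n=23: reaches L-position 21 → W
n=24: reaches L-position 21 → W
n=25: only reaches 23(W), 22(W), 18(W), 17(W), all W → L
n=26: only reaches 24(W), 23(W), 19(W), 18(W), all W → L

26: L, 11: L, 23: W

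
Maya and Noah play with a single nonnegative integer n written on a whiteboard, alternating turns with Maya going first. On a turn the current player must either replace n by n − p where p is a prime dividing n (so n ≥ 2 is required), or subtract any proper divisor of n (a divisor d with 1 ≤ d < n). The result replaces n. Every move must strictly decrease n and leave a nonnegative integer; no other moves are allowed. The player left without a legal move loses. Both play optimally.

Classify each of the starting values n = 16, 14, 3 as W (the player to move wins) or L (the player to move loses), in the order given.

16: W, 14: L, 3: W

Label each position W (a win for the player to move) or L (a loss). A position with no legal move is L; any other position is W exactly when some move reaches an L, and L when every move reaches a W.
n=0: no move → L
n=1: no move → L
n=2: can move to 0, which is L ⇒ W
n=3: can move to 0, which is L ⇒ W
n=4: moves to 2(W), 3(W); every one is W ⇒ L
n=5: can move to 0, which is L ⇒ W
n=6: can move to 4, which is L ⇒ W
n=7: can move to 0, which is L ⇒ W
n=8: can move to 4, which is L ⇒ W
n=9: moves to 6(W), 8(W); every one is W ⇒ L
n=10: can move to 9, which is L ⇒ W
n=11: can move to 0, which is L ⇒ W
n=12: can move to 9, which is L ⇒ W
n=13: can move to 0, which is L ⇒ W
n=14: moves to 7(W), 12(W), 13(W); every one is W ⇒ L
n=15: can move to 14, which is L ⇒ W
n=16: can move to 14, which is L ⇒ W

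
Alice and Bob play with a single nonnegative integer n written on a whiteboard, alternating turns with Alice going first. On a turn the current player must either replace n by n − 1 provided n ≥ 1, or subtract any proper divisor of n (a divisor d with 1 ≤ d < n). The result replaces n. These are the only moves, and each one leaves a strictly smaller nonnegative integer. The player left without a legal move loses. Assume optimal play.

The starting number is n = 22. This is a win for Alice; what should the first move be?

Positions with no move are L. A position that does have a move is losing for the player to move precisely when every available move leads to a winning position for the opponent. Fill in the labels:
n=0: no move → L
n=1: can move to 0, which is L ⇒ W
n=2: the only move is to 1(W), a W ⇒ L
n=3: can move to 2, which is L ⇒ W
n=4: can move to 2, which is L ⇒ W
n=5: the only move is to 4(W), a W ⇒ L
n=6: can move to 5, which is L ⇒ W
n=7: the only move is to 6(W), a W ⇒ L
n=8: can move to 7, which is L ⇒ W
n=9: moves to 6(W), 8(W); every one is W ⇒ L
n=10: can move to 5, which is L ⇒ W
n=11: the only move is to 10(W), a W ⇒ L
n=12: can move to 9, which is L ⇒ W
n=13: the only move is to 12(W), a W ⇒ L
n=14: can move to 7, which is L ⇒ W
n=15: moves to 10(W), 12(W), 14(W); every one is W ⇒ L
n=16: can move to 15, which is L ⇒ W
n=17: the only move is to 16(W), a W ⇒ L
n=18: can move to 9, which is L ⇒ W
n=19: the only move is to 18(W), a W ⇒ L
n=20: can move to 15, which is L ⇒ W
n=21: moves to 14(W), 18(W), 20(W); every one is W ⇒ L
n=22: can move to 11, which is L ⇒ W
From 22, the L positions reachable in one move are: 11, 21. Any move reaching one of these is winning.

Move to 11.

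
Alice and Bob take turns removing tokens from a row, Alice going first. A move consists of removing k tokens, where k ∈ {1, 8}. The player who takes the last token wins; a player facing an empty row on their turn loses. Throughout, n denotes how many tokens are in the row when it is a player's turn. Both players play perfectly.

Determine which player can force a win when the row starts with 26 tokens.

Classify positions by backward induction: terminal positions (no move available) are L. From any other position, the mover wins iff some move reaches an L.
n=0: no move → L
n=1: can move to 0, which is L ⇒ W
n=2: the only move is to 1(W), a W ⇒ L
n=3: can move to 2, which is L ⇒ W
n=4: the only move is to 3(W), a W ⇒ L
n=5: can move to 4, which is L ⇒ W
n=6: the only move is to 5(W), a W ⇒ L
n=7: can move to 6, which is L ⇒ W
n=8: can move to 0, which is L ⇒ W
n=9: moves to 8(W), 1(W); every one is W ⇒ L
n=10: can move to 9, which is L ⇒ W
n=11: moves to 10(W), 3(W); every one is W ⇒ L
n=12: can move to 11, which is L ⇒ W
n=13: moves to 12(W), 5(W); every one is W ⇒ L
n=14: can move to 13, which is L ⇒ W
n=15: moves to 14(W), 7(W); every one is W ⇒ L
n=16: can move to 15, which is L ⇒ W
n=17: can move to 9, which is L ⇒ W
n=18: moves to 17(W), 10(W); every one is W ⇒ L
n=19: can move to 18, which is L ⇒ W
n=20: moves to 19(W), 12(W); every one is W ⇒ L
n=21: can move to 20, which is L ⇒ W
n=22: moves to 21(W), 14(W); every one is W ⇒ L
n=23: can move to 22, which is L ⇒ W
n=24: moves to 23(W), 16(W); every one is W ⇒ L
n=25: can move to 24, which is L ⇒ W
n=26: can move to 18, which is L ⇒ W
The starting position 26 is W: Alice should remove 8, leaving 18, handing over an L position.

Alice wins.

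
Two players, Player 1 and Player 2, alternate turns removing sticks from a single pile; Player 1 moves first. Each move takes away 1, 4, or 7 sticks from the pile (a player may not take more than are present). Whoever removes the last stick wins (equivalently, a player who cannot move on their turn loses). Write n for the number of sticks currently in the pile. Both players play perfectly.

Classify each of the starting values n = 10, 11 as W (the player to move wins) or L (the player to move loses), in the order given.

10: L, 11: W

Label each position W (a win for the player to move) or L (a loss). A position with no legal move is L; any other position is W exactly when some move reaches an L, and L when every move reaches a W.
n=0: no move → L
n=1: reaches L-position 0 → W
n=2: only reaches 1(W), which is W → L
n=3: reaches L-position 2 → W
n=4: reaches L-position 0 → W
n=5: only reaches 4(W), 1(W), all W → L
n=6: reaches L-position 5 → W
n=7: reaches L-position 0 → W
n=8: only reaches 7(W), 4(W), 1(W), all W → L
n=9: reaches L-position 8 → W
n=10: only reaches 9(W), 6(W), 3(W), all W → L
n=11: reaches L-position 10 → W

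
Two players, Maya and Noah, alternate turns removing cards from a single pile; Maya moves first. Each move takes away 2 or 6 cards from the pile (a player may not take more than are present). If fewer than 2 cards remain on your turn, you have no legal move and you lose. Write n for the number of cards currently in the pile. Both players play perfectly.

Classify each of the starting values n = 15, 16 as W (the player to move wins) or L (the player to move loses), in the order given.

Build the W/L table. Terminal = L. A non-terminal position is W if it has a move to some L; otherwise it is L.
n=0: no move → L
n=1: no move → L
n=2: reaches L-position 0 → W
n=3: reaches L-position 1 → W
n=4: only reaches 2(W), which is W → L
n=5: only reaches 3(W), which is W → L
n=6: reaches L-position 4 → W
n=7: reaches L-position 5 → W
n=8: only reaches 6(W), 2(W), all W → L
n=9: only reaches 7(W), 3(W), all W → L
n=10: reaches L-position 8 → W
n=11: reaches L-position 9 → W
n=12: only reaches 10(W), 6(W), all W → L
n=13: only reaches 11(W), 7(W), all W → L
n=14: reaches L-position 12 → W
n=15: reaches L-position 13 → W
n=16: only reaches 14(W), 10(W), all W → L

15: W, 16: L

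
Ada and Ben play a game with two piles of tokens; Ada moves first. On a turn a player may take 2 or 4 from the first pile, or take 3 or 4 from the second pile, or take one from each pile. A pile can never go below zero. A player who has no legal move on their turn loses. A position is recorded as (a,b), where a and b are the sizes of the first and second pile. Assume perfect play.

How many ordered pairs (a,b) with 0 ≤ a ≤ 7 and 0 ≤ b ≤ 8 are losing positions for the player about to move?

27

Label each position W (a win for the player to move) or L (a loss). A position with no legal move is L; any other position is W exactly when some move reaches an L, and L when every move reaches a W.
Every move lowers a or b (never raises either), so fill the grid row by row in increasing a, and left to right within a row: each cell's successors are then already labelled.
      b=0  b=1  b=2  b=3  b=4  b=5  b=6  b=7  b=8
a=0:    L    L    L    W    W    W    W    L    L
a=1:    L    W    W    W    W    L    L    L    W
a=2:    W    W    W    L    L    L    W    W    W
a=3:    W    L    L    L    W    W    W    W    L
a=4:    W    W    W    W    W    W    L    W    W
a=5:    W    W    W    W    L    W    W    W    W
a=6:    L    L    L    W    W    W    W    L    L
a=7:    L    W    W    W    W    L    L    L    W
Cells with no legal move (terminal, hence L): (0,0), (0,1), (0,2), (1,0).
The remaining L cells, each justified by listing all of its moves:
(0,7): only reaches (0,4)(W), (0,3)(W), all W → L
(0,8): only reaches (0,5)(W), (0,4)(W), all W → L
(1,5): only reaches (1,2)(W), (1,1)(W), (0,4)(W), all W → L
(1,6): only reaches (1,3)(W), (1,2)(W), (0,5)(W), all W → L
(1,7): only reaches (1,4)(W), (1,3)(W), (0,6)(W), all W → L
(2,3): only reaches (0,3)(W), (2,0)(W), (1,2)(W), all W → L
(2,4): only reaches (0,4)(W), (2,1)(W), (2,0)(W), (1,3)(W), all W → L
(2,5): only reaches (0,5)(W), (2,2)(W), (2,1)(W), (1,4)(W), all W → L
(3,1): only reaches (1,1)(W), (2,0)(W), all W → L
(3,2): only reaches (1,2)(W), (2,1)(W), all W → L
(3,3): only reaches (1,3)(W), (3,0)(W), (2,2)(W), all W → L
(3,8): only reaches (1,8)(W), (3,5)(W), (3,4)(W), (2,7)(W), all W → L
(4,6): only reaches (2,6)(W), (0,6)(W), (4,3)(W), (4,2)(W), (3,5)(W), all W → L
(5,4): only reaches (3,4)(W), (1,4)(W), (5,1)(W), (5,0)(W), (4,3)(W), all W → L
(6,0): only reaches (4,0)(W), (2,0)(W), all W → L
(6,1): only reaches (4,1)(W), (2,1)(W), (5,0)(W), all W → L
(6,2): only reaches (4,2)(W), (2,2)(W), (5,1)(W), all W → L
(6,7): only reaches (4,7)(W), (2,7)(W), (6,4)(W), (6,3)(W), (5,6)(W), all W → L
(6,8): only reaches (4,8)(W), (2,8)(W), (6,5)(W), (6,4)(W), (5,7)(W), all W → L
(7,0): only reaches (5,0)(W), (3,0)(W), all W → L
(7,5): only reaches (5,5)(W), (3,5)(W), (7,2)(W), (7,1)(W), (6,4)(W), all W → L
(7,6): only reaches (5,6)(W), (3,6)(W), (7,3)(W), (7,2)(W), (6,5)(W), all W → L
(7,7): only reaches (5,7)(W), (3,7)(W), (7,4)(W), (7,3)(W), (6,6)(W), all W → L
Every other cell has at least one move into one of the L cells above, so it is W.
L cells per row: a=0: 5, a=1: 4, a=2: 3, a=3: 4, a=4: 1, a=5: 1, a=6: 5, a=7: 4; total 27.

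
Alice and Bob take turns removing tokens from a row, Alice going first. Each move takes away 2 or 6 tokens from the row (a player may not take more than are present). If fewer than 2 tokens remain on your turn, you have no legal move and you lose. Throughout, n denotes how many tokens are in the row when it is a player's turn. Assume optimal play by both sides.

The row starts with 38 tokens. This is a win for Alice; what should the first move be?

Use the standard recursion: the mover loses at a terminal position; elsewhere, the mover wins exactly when some move hands the opponent an L position.
n=0: no move → L
n=1: no move → L
n=2: W (go to 0, an L position)
n=3: W (go to 1, an L position)
n=4: L (sole option 2(W) is W)
n=5: L (sole option 3(W) is W)
n=6: W (go to 4, an L position)
n=7: W (go to 5, an L position)
n=8: L (options 6(W), 2(W) are all W)
n=9: L (options 7(W), 3(W) are all W)
n=10: W (go to 8, an L position)
n=11: W (go to 9, an L position)
n=12: L (options 10(W), 6(W) are all W)
n=13: L (options 11(W), 7(W) are all W)
n=14: W (go to 12, an L position)
n=15: W (go to 13, an L position)
n=16: L (options 14(W), 10(W) are all W)
n=17: L (options 15(W), 11(W) are all W)
n=18: W (go to 16, an L position)
n=19: W (go to 17, an L position)
n=20: L (options 18(W), 14(W) are all W)
n=21: L (options 19(W), 15(W) are all W)
n=22: W (go to 20, an L position)
n=23: W (go to 21, an L position)
n=24: L (options 22(W), 18(W) are all W)
n=25: L (options 23(W), 19(W) are all W)
n=26: W (go to 24, an L position)
n=27: W (go to 25, an L position)
n=28: L (options 26(W), 22(W) are all W)
n=29: L (options 27(W), 23(W) are all W)
n=30: W (go to 28, an L position)
n=31: W (go to 29, an L position)
n=32: L (options 30(W), 26(W) are all W)
n=33: L (options 31(W), 27(W) are all W)
n=34: W (go to 32, an L position)
n=35: W (go to 33, an L position)
n=36: L (options 34(W), 30(W) are all W)
n=37: L (options 35(W), 31(W) are all W)
n=38: W (go to 36, an L position)
From 38, the L positions reachable in one move are: 36, 32. Any move reaching one of these is winning.

Remove 2, leaving 36.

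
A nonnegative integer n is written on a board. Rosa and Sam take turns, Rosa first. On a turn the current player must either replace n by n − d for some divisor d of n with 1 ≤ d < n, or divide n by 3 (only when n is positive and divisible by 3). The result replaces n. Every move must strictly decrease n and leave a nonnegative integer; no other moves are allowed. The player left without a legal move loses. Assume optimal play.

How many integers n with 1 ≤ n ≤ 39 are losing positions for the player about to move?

Label each position W (a win for the player to move) or L (a loss). A position with no legal move is L; any other position is W exactly when some move reaches an L, and L when every move reaches a W.
n=0: no move → L
n=1: no move → L
n=2: can move to 1, which is L ⇒ W
n=3: can move to 1, which is L ⇒ W
n=4: moves to 2(W), 3(W); every one is W ⇒ L
n=5: can move to 4, which is L ⇒ W
n=6: can move to 4, which is L ⇒ W
n=7: the only move is to 6(W), a W ⇒ L
n=8: can move to 4, which is L ⇒ W
n=9: moves to 3(W), 6(W), 8(W); every one is W ⇒ L
n=10: can move to 9, which is L ⇒ W
n=11: the only move is to 10(W), a W ⇒ L
n=12: can move to 4, which is L ⇒ W
n=13: the only move is to 12(W), a W ⇒ L
n=14: can move to 7, which is L ⇒ W
n=15: moves to 5(W), 10(W), 12(W), 14(W); every one is W ⇒ L
n=16: can move to 15, which is L ⇒ W
n=17: the only move is to 16(W), a W ⇒ L
n=18: can move to 9, which is L ⇒ W
n=19: the only move is to 18(W), a W ⇒ L
n=20: can move to 15, which is L ⇒ W
n=21: can move to 7, which is L ⇒ W
n=22: can move to 11, which is L ⇒ W
n=23: the only move is to 22(W), a W ⇒ L
n=24: can move to 23, which is L ⇒ W
n=25: moves to 20(W), 24(W); every one is W ⇒ L
n=26: can move to 13, which is L ⇒ W
n=27: can move to 9, which is L ⇒ W
n=28: moves to 14(W), 21(W), 24(W), 26(W), 27(W); every one is W ⇒ L
n=29: can move to 28, which is L ⇒ W
n=30: can move to 15, which is L ⇒ W
n=31: the only move is to 30(W), a W ⇒ L
n=32: can move to 28, which is L ⇒ W
n=33: can move to 11, which is L ⇒ W
n=34: can move to 17, which is L ⇒ W
n=35: can move to 28, which is L ⇒ W
n=36: moves to 12(W), 18(W), 24(W), 27(W), 30(W), 32(W), 33(W), 34(W), 35(W); every one is W ⇒ L
n=37: can move to 36, which is L ⇒ W
n=38: can move to 19, which is L ⇒ W
n=39: can move to 13, which is L ⇒ W
L entries with 1 ≤ n ≤ 39 (n=0 is outside the asked range and is not counted): n = 1, 4, 7, 9, 11, 13, 15, 17, 19, 23, 25, 28, 31, 36; that makes 14.

14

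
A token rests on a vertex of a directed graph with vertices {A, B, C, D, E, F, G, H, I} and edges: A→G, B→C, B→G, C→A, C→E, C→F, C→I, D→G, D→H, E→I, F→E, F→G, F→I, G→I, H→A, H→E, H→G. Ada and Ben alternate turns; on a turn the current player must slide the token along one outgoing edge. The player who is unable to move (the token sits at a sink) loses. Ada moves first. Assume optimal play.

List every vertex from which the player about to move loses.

Work bottom-up. With no move the player to move loses. Otherwise the position is W if at least one move leads to an L position for the opponent, and L if every move leads to a W.
Every edge goes from a vertex to one that appears earlier in the order I, E, G, F, A, C, H, B, D, so processing vertices in that order labels each vertex after all of its successors.
I: no outgoing edge → L
E: reaches L-position I → W
G: reaches L-position I → W
F: reaches L-position I → W
A: only reaches G(W), which is W → L
C: reaches L-position A → W
H: reaches L-position A → W
B: only reaches C(W), G(W), all W → L
D: only reaches H(W), G(W), all W → L
Reading off the rows marked L gives the requested list; there are 4 such vertices.

A, B, D, I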